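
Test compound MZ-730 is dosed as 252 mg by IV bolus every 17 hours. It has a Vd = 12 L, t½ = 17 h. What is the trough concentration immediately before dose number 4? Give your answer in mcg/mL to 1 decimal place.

18.4 mcg/mL

f = (1/2)^(τ/t½) = (1/2)^(17/17) ≈ 0.5000.
C₀ = D/Vd = 252/12 ≈ 21.000 mcg/mL.
Before the 4th dose, 3 doses have been given. Superposition: Cmin = C₀·(f + f² + … + f^3).
≈ 21.000 × (0.5000 + 0.2500 + 0.1250) ≈ 21.000 × 0.8750 ≈ 18.375 mcg/mL.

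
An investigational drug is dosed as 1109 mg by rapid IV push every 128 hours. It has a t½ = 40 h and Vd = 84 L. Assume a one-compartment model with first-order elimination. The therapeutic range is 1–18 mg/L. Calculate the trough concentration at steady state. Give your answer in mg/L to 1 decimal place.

τ/t½ = 128/40 ≈ 3.2, so fraction remaining f = (1/2)^(128/40) ≈ 0.1088.
Single-dose peak C₀ = D/Vd = 1109/84 ≈ 13.202 mg/L.
Steady-state trough Cmin,ss = C₀·f/(1−f) ≈ 13.202 × 0.1088/0.8912 ≈ 1.612 mg/L.
Trough 1.6 mg/L vs MEC 1 mg/L: adequate.

1.6 mg/L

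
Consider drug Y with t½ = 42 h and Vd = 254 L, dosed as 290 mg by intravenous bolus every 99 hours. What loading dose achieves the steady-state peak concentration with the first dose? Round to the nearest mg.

360 mg

f = (1/2)^(99/42) ≈ 0.195177; accumulation ratio R = 1/(1−f) ≈ 1.24251.
Loading dose to hit Cmax,ss on first dose: D_load = D_maint·R ≈ 290 × 1.24251 ≈ 360.33 mg.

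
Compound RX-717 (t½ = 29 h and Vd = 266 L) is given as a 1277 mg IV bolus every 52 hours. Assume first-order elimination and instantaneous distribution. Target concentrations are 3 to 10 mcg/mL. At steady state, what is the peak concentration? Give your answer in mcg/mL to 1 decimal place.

τ/t½ = 52/29 ≈ 1.7931, so fraction remaining f = (1/2)^(52/29) ≈ 0.2886.
At steady state, accumulation factor R = 1/(1 − e^(−kτ)) ≈ 1.4057.
Single-dose peak C₀ = D/Vd = 1277/266 ≈ 4.801 mcg/mL.
Steady-state peak Cmax,ss = C₀·R ≈ 4.801 × 1.4057 ≈ 6.749 mcg/mL.
Peak 6.7 mcg/mL vs MTC 10 mcg/mL: below toxic threshold.

6.7 mcg/mL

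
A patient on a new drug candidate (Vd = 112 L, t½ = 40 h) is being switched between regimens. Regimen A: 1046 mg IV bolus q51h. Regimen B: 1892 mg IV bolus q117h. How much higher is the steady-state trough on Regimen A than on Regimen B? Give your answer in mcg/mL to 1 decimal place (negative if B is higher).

Regimen A: f = (1/2)^(51/40) ≈ 0.4132; Cmin,ss = (1046/112)·f/(1−f) ≈ 6.576 mcg/mL.
Regimen B: f = (1/2)^(117/40) ≈ 0.1317; Cmin,ss = (1892/112)·f/(1−f) ≈ 2.562 mcg/mL.
Difference ≈ 6.576 − 2.562 ≈ 4.014 mcg/mL.

4.0 mcg/mL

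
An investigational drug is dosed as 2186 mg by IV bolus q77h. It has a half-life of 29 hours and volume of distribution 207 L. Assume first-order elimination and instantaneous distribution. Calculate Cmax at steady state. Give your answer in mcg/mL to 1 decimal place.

τ/t½ = 77/29 ≈ 2.6552, so fraction remaining f = (1/2)^(77/29) ≈ 0.1587.
Accumulation ratio R = 1/(1 − f) ≈ 1/0.8413 ≈ 1.1886.
Each bolus raises the concentration by D/Vd = 2186/207 ≈ 10.560 mcg/mL.
Steady-state peak Cmax,ss = C₀·R ≈ 10.560 × 1.1886 ≈ 12.552 mcg/mL.

12.6 mcg/mL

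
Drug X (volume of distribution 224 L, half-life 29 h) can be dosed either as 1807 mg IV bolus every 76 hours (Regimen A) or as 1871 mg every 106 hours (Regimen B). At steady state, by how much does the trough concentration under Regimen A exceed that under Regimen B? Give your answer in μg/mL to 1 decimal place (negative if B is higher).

Regimen A: f = (1/2)^(76/29) ≈ 0.1626; Cmin,ss = (1807/224)·f/(1−f) ≈ 1.566 μg/mL.
Regimen B: f = (1/2)^(106/29) ≈ 0.0794; Cmin,ss = (1871/224)·f/(1−f) ≈ 0.720 μg/mL.
Difference ≈ 1.566 − 0.720 ≈ 0.846 μg/mL.

0.8 μg/mL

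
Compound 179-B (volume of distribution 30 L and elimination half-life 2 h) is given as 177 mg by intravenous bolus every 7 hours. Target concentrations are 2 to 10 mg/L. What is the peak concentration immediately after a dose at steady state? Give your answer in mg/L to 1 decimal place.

Over one 7-h interval, 7/2 ≈ 3.5 half-lives elapse, leaving f ≈ 0.0884 of each dose.
At steady state, accumulation factor R = 1/(1 − e^(−kτ)) ≈ 1.0970.
Single-dose peak C₀ = D/Vd = 177/30 ≈ 5.900 mg/L.
Steady-state peak Cmax,ss = C₀·R ≈ 5.900 × 1.0970 ≈ 6.472 mg/L.
Peak 6.5 mg/L vs MTC 10 mg/L: below toxic threshold.

6.5 mg/L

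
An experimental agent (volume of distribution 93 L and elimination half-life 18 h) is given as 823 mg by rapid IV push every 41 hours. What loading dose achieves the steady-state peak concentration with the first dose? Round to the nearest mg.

1037 mg

f = (1/2)^(41/18) ≈ 0.206215; accumulation ratio R = 1/(1−f) ≈ 1.25979.
Loading dose to hit Cmax,ss on first dose: D_load = D_maint·R ≈ 823 × 1.25979 ≈ 1036.81 mg.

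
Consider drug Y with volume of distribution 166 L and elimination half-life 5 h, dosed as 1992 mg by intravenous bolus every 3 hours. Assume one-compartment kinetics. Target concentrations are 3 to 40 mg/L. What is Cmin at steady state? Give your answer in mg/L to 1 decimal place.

23.3 mg/L

τ/t½ = 3/5 ≈ 0.6, so fraction remaining f = (1/2)^(3/5) ≈ 0.6598.
Each bolus raises the concentration by D/Vd = 1992/166 ≈ 12.000 mg/L.
Steady-state trough Cmin,ss = C₀·f/(1−f) ≈ 12.000 × 0.6598/0.3402 ≈ 23.273 mg/L.
Trough 23.3 mg/L vs MEC 3 mg/L: adequate.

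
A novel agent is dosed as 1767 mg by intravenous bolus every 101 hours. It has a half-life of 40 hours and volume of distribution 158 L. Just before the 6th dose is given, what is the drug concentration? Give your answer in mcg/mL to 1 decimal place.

f = (1/2)^(τ/t½) = (1/2)^(101/40) ≈ 0.1737.
C₀ = D/Vd = 1767/158 ≈ 11.184 mcg/mL.
Before the 6th dose, 5 doses have been given. Superposition: Cmin = C₀·(f + f² + … + f^5).
≈ 11.184 × (0.1737 + 0.0302 + 0.0052 + 0.0009 + 0.0002) ≈ 11.184 × 0.2102 ≈ 2.351 mcg/mL.

2.4 mcg/mL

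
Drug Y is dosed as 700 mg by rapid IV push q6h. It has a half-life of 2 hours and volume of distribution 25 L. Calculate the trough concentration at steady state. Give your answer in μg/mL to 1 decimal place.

τ = 6 h = 3 half-lives, so f = (1/2)^3 = 0.125.
Accumulation ratio R = 1/(1 − f) = 1/0.875 = 8/7.
Single-dose peak C₀ = D/Vd = 700/25 = 28 μg/mL.
Steady-state peak Cmax,ss = C₀·R = 28 × 8/7 ≈ 32.000 μg/mL.
Steady-state trough Cmin,ss = Cmax,ss·f ≈ 32.000 × 0.125 ≈ 4.000 μg/mL.

4.0 μg/mL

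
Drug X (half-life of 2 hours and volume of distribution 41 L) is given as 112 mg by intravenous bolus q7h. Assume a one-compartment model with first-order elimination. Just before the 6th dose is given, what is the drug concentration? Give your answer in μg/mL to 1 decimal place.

0.3 μg/mL

f = (1/2)^(τ/t½) = (1/2)^(7/2) ≈ 0.0884.
C₀ = D/Vd = 112/41 ≈ 2.732 μg/mL.
Before the 6th dose, 5 doses have been given. Superposition: Cmin = C₀·(f + f² + … + f^5).
≈ 2.732 × (0.0884 + 0.0078 + 0.0007 + 0.0001 + 0.0000) ≈ 2.732 × 0.0970 ≈ 0.265 μg/mL.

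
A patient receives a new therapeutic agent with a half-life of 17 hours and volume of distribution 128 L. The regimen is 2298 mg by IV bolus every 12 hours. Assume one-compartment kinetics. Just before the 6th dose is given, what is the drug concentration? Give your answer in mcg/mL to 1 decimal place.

26.0 mcg/mL

f = (1/2)^(τ/t½) = (1/2)^(12/17) ≈ 0.6131.
C₀ = D/Vd = 2298/128 ≈ 17.953 mcg/mL.
Before the 6th dose, 5 doses have been given. Superposition: Cmin = C₀·(f + f² + … + f^5).
≈ 17.953 × (0.6131 + 0.3759 + 0.2305 + 0.1413 + 0.0866) ≈ 17.953 × 1.4474 ≈ 25.985 mcg/mL.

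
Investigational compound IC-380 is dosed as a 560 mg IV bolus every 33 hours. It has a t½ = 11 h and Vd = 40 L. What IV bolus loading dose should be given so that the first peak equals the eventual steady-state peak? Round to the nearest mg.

640 mg

f = (1/2)^(33/11) ≈ 0.125000; accumulation ratio R = 1/(1−f) ≈ 1.14286.
Loading dose to hit Cmax,ss on first dose: D_load = D_maint·R ≈ 560 × 1.14286 ≈ 640.00 mg.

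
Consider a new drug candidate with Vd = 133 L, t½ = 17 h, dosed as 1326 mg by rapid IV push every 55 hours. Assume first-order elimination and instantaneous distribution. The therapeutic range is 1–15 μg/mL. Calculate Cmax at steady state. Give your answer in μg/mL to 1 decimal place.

11.2 μg/mL

τ/t½ = 55/17 ≈ 3.2353, so fraction remaining f = (1/2)^(55/17) ≈ 0.1062.
Accumulation ratio R = 1/(1 − f) ≈ 1/0.8938 ≈ 1.1188.
Each bolus raises the concentration by D/Vd = 1326/133 ≈ 9.970 μg/mL.
Steady-state peak Cmax,ss = C₀·R ≈ 9.970 × 1.1188 ≈ 11.154 μg/mL.
Peak 11.2 μg/mL vs MTC 15 μg/mL: below toxic threshold.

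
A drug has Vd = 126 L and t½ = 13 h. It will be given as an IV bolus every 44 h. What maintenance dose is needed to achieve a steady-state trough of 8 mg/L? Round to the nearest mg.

9520 mg

τ/t½ = 44/13 ≈ 3.3846, so f = (1/2)^(44/13) ≈ 0.095748.
Cmin,ss = (D/Vd)·f/(1−f), so D = Cmin,ss·Vd·(1−f)/f.
D = 8 × 126 × (1−f)/f ≈ 8 × 126 × 9.44408 ≈ 9519.63 mg.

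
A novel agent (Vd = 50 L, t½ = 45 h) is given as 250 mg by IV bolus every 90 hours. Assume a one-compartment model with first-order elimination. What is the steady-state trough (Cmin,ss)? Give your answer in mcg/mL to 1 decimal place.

τ = 90 h = 2 half-lives, so f = (1/2)^2 = 0.25.
At steady state, R = 1/(1 − 0.25) = 4/3.
Single-dose peak C₀ = D/Vd = 250/50 = 5 mcg/mL.
Steady-state peak Cmax,ss = C₀·R = 5 × 4/3 ≈ 6.667 mcg/mL.
Steady-state trough Cmin,ss = Cmax,ss·f ≈ 6.667 × 0.25 ≈ 1.667 mcg/mL.

1.7 mcg/mL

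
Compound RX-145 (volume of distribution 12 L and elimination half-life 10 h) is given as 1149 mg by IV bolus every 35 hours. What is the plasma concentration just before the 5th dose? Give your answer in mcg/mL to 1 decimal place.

9.3 mcg/mL

f = (1/2)^(τ/t½) = (1/2)^(35/10) ≈ 0.0884.
C₀ = D/Vd = 1149/12 ≈ 95.750 mcg/mL.
Before the 5th dose, 4 doses have been given. Superposition: Cmin = C₀·(f + f² + … + f^4).
≈ 95.750 × (0.0884 + 0.0078 + 0.0007 + 0.0001) ≈ 95.750 × 0.0970 ≈ 9.288 mcg/mL.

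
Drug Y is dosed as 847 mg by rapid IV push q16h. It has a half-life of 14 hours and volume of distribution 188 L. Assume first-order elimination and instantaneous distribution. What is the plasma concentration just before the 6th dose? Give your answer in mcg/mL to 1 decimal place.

3.7 mcg/mL

f = (1/2)^(τ/t½) = (1/2)^(16/14) ≈ 0.4529.
C₀ = D/Vd = 847/188 ≈ 4.505 mcg/mL.
Before the 6th dose, 5 doses have been given. Superposition: Cmin = C₀·(f + f² + … + f^5).
≈ 4.505 × (0.4529 + 0.2051 + 0.0929 + 0.0421 + 0.0191) ≈ 4.505 × 0.8121 ≈ 3.659 mcg/mL.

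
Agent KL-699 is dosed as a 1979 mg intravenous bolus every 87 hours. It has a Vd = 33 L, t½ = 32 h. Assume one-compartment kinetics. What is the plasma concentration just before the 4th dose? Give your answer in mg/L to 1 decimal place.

f = (1/2)^(τ/t½) = (1/2)^(87/32) ≈ 0.1519.
C₀ = D/Vd = 1979/33 ≈ 59.970 mg/L.
Before the 4th dose, 3 doses have been given. Superposition: Cmin = C₀·(f + f² + … + f^3).
≈ 59.970 × (0.1519 + 0.0231 + 0.0035) ≈ 59.970 × 0.1785 ≈ 10.705 mg/L.

10.7 mg/L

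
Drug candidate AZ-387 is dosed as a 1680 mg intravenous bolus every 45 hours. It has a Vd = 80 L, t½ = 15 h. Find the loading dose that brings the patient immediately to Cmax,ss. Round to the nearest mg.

f = (1/2)^(45/15) ≈ 0.125000; accumulation ratio R = 1/(1−f) ≈ 1.14286.
Loading dose to hit Cmax,ss on first dose: D_load = D_maint·R ≈ 1680 × 1.14286 ≈ 1920.00 mg.

1920 mg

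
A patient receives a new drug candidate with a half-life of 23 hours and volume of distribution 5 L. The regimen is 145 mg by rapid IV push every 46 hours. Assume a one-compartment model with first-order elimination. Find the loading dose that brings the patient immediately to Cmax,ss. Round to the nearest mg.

f = (1/2)^(46/23) ≈ 0.250000; accumulation ratio R = 1/(1−f) ≈ 1.33333.
Loading dose to hit Cmax,ss on first dose: D_load = D_maint·R ≈ 145 × 1.33333 ≈ 193.33 mg.

193 mg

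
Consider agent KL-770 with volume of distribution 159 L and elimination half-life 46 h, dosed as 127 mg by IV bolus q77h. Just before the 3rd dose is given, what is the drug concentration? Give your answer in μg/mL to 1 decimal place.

f = (1/2)^(τ/t½) = (1/2)^(77/46) ≈ 0.3134.
C₀ = D/Vd = 127/159 ≈ 0.799 μg/mL.
Before the 3rd dose, 2 doses have been given. Superposition: Cmin = C₀·(f + f²).
≈ 0.799 × (0.3134 + 0.0982) ≈ 0.799 × 0.4116 ≈ 0.329 μg/mL.

0.3 μg/mL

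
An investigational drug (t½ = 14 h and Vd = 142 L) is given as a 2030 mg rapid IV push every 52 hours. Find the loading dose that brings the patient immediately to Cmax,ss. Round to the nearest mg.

2197 mg

f = (1/2)^(52/14) ≈ 0.076188; accumulation ratio R = 1/(1−f) ≈ 1.08247.
Loading dose to hit Cmax,ss on first dose: D_load = D_maint·R ≈ 2030 × 1.08247 ≈ 2197.41 mg.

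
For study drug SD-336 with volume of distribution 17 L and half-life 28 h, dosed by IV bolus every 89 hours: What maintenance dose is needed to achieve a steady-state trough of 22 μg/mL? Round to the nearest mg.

τ/t½ = 89/28 ≈ 3.1786, so f = (1/2)^(89/28) ≈ 0.110447.
Cmin,ss = (D/Vd)·f/(1−f), so D = Cmin,ss·Vd·(1−f)/f.
D = 22 × 17 × (1−f)/f ≈ 22 × 17 × 8.05412 ≈ 3012.24 mg.

3012 mg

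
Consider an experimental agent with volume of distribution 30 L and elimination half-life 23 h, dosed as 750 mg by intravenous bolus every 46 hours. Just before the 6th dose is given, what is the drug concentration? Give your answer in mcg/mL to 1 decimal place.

8.3 mcg/mL

f = (1/2)^(τ/t½) = (1/2)^(46/23) ≈ 0.2500.
C₀ = D/Vd = 750/30 ≈ 25.000 mcg/mL.
Before the 6th dose, 5 doses have been given. Superposition: Cmin = C₀·(f + f² + … + f^5).
≈ 25.000 × (0.2500 + 0.0625 + 0.0156 + 0.0039 + 0.0010) ≈ 25.000 × 0.3330 ≈ 8.325 mcg/mL.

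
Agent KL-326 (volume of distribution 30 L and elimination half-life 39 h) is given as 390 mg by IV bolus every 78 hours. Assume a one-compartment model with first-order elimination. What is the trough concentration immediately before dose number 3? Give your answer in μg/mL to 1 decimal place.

f = (1/2)^(τ/t½) = (1/2)^(78/39) ≈ 0.2500.
C₀ = D/Vd = 390/30 ≈ 13.000 μg/mL.
Before the 3rd dose, 2 doses have been given. Superposition: Cmin = C₀·(f + f²).
≈ 13.000 × (0.2500 + 0.0625) ≈ 13.000 × 0.3125 ≈ 4.062 μg/mL.

4.1 μg/mL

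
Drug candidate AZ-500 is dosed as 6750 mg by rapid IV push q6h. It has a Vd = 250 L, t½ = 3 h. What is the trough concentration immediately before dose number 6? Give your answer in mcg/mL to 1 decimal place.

9.0 mcg/mL

f = (1/2)^(τ/t½) = (1/2)^(6/3) ≈ 0.2500.
C₀ = D/Vd = 6750/250 ≈ 27.000 mcg/mL.
Before the 6th dose, 5 doses have been given. Superposition: Cmin = C₀·(f + f² + … + f^5).
≈ 27.000 × (0.2500 + 0.0625 + 0.0156 + 0.0039 + 0.0010) ≈ 27.000 × 0.3330 ≈ 8.991 mcg/mL.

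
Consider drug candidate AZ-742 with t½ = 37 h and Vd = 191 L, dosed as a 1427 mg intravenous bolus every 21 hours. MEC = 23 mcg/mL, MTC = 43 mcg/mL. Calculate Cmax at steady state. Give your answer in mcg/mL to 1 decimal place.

Over one 21-h interval, 21/37 ≈ 0.56757 half-lives elapse, leaving f ≈ 0.6748 of each dose.
At steady state, accumulation factor R = 1/(1 − e^(−kτ)) ≈ 3.0750.
Each bolus raises the concentration by D/Vd = 1427/191 ≈ 7.471 mcg/mL.
Cmax,ss = C₀/(1 − f) ≈ 7.471/0.3252 ≈ 22.974 mcg/mL.
Peak 23.0 mcg/mL vs MTC 43 mcg/mL: below toxic threshold.

23.0 mcg/mL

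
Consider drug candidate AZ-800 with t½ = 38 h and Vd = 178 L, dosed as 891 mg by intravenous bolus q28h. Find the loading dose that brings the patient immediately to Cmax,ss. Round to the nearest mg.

2228 mg

f = (1/2)^(28/38) ≈ 0.600051; accumulation ratio R = 1/(1−f) ≈ 2.50032.
Loading dose to hit Cmax,ss on first dose: D_load = D_maint·R ≈ 891 × 2.50032 ≈ 2227.79 mg.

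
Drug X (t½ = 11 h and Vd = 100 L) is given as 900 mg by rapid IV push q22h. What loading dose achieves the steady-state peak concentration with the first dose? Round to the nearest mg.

f = (1/2)^(22/11) ≈ 0.250000; accumulation ratio R = 1/(1−f) ≈ 1.33333.
Loading dose to hit Cmax,ss on first dose: D_load = D_maint·R ≈ 900 × 1.33333 ≈ 1200.00 mg.

1200 mg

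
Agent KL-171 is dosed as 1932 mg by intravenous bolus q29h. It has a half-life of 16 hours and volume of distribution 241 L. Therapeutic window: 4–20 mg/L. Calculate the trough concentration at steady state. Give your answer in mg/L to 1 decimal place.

Over one 29-h interval, 29/16 ≈ 1.8125 half-lives elapse, leaving f ≈ 0.2847 of each dose.
Accumulation ratio R = 1/(1 − f) ≈ 1/0.7153 ≈ 1.3980.
Each bolus raises the concentration by D/Vd = 1932/241 ≈ 8.017 mg/L.
Cmax,ss = C₀/(1 − f) ≈ 8.017/0.7153 ≈ 11.208 mg/L.
One interval later, Cmin,ss = Cmax,ss·e^(−kτ) ≈ 11.208 × 0.2847 ≈ 3.191 mg/L.
Trough 3.2 mg/L vs MEC 4 mg/L: subtherapeutic.

3.2 mg/L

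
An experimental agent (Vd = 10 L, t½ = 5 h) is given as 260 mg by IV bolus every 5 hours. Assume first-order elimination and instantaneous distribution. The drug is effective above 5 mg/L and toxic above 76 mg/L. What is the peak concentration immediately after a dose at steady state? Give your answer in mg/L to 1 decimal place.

The dosing interval is 1 half-life, so f = 2^(−1) = 0.5.
Accumulation ratio R = 1/(1 − f) = 1/0.5 = 2/1.
Single-dose peak C₀ = D/Vd = 260/10 = 26 mg/L.
Steady-state peak Cmax,ss = C₀·R = 26 × 2/1 ≈ 52.000 mg/L.
Peak 52.0 mg/L vs MTC 76 mg/L: below toxic threshold.

52.0 mg/L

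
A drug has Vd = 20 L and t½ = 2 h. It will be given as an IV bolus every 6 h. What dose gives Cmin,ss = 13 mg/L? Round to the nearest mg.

1820 mg

τ/t½ = 6/2 ≈ 3, so f = (1/2)^(6/2) ≈ 0.125000.
Cmin,ss = (D/Vd)·f/(1−f), so D = Cmin,ss·Vd·(1−f)/f.
D = 13 × 20 × (1−f)/f ≈ 13 × 20 × 7.00000 ≈ 1820.00 mg.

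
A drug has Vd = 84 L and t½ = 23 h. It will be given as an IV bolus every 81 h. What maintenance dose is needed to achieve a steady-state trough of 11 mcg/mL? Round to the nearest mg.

9689 mg

τ/t½ = 81/23 ≈ 3.5217, so f = (1/2)^(81/23) ≈ 0.087066.
Cmin,ss = (D/Vd)·f/(1−f), so D = Cmin,ss·Vd·(1−f)/f.
D = 11 × 84 × (1−f)/f ≈ 11 × 84 × 10.48554 ≈ 9688.64 mg.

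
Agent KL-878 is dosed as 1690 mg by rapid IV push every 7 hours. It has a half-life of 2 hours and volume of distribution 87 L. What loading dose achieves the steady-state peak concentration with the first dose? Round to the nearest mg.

f = (1/2)^(7/2) ≈ 0.088388; accumulation ratio R = 1/(1−f) ≈ 1.09696.
Loading dose to hit Cmax,ss on first dose: D_load = D_maint·R ≈ 1690 × 1.09696 ≈ 1853.86 mg.

1854 mg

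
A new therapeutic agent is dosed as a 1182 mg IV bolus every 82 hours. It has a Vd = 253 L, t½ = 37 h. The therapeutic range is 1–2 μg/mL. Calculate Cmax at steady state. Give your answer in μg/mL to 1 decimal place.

τ/t½ = 82/37 ≈ 2.2162, so fraction remaining f = (1/2)^(82/37) ≈ 0.2152.
Accumulation ratio R = 1/(1 − f) ≈ 1/0.7848 ≈ 1.2742.
Each bolus raises the concentration by D/Vd = 1182/253 ≈ 4.672 μg/mL.
Steady-state peak Cmax,ss = C₀·R ≈ 4.672 × 1.2742 ≈ 5.953 μg/mL.
Peak 6.0 μg/mL vs MTC 2 μg/mL: exceeds toxic threshold.

6.0 μg/mL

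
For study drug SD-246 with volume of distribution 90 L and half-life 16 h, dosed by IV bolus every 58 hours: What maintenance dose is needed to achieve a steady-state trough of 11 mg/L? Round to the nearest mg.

11224 mg

τ/t½ = 58/16 ≈ 3.625, so f = (1/2)^(58/16) ≈ 0.081052.
Cmin,ss = (D/Vd)·f/(1−f), so D = Cmin,ss·Vd·(1−f)/f.
D = 11 × 90 × (1−f)/f ≈ 11 × 90 × 11.33776 ≈ 11224.38 mg.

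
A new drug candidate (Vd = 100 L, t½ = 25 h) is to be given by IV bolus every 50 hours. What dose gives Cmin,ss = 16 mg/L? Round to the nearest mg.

4800 mg

τ/t½ = 50/25 ≈ 2, so f = (1/2)^(50/25) ≈ 0.250000.
Cmin,ss = (D/Vd)·f/(1−f), so D = Cmin,ss·Vd·(1−f)/f.
D = 16 × 100 × (1−f)/f ≈ 16 × 100 × 3.00000 ≈ 4800.00 mg.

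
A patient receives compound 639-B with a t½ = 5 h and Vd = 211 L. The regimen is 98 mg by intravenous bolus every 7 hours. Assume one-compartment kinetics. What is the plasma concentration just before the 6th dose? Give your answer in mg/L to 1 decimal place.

f = (1/2)^(τ/t½) = (1/2)^(7/5) ≈ 0.3789.
C₀ = D/Vd = 98/211 ≈ 0.464 mg/L.
Before the 6th dose, 5 doses have been given. Superposition: Cmin = C₀·(f + f² + … + f^5).
≈ 0.464 × (0.3789 + 0.1436 + 0.0544 + 0.0206 + 0.0078) ≈ 0.464 × 0.6053 ≈ 0.281 mg/L.

0.3 mg/L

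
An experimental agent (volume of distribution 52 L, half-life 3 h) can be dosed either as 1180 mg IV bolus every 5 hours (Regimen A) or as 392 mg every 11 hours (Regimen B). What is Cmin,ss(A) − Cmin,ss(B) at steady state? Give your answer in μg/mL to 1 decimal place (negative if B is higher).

Regimen A: f = (1/2)^(5/3) ≈ 0.3150; Cmin,ss = (1180/52)·f/(1−f) ≈ 10.435 μg/mL.
Regimen B: f = (1/2)^(11/3) ≈ 0.0787; Cmin,ss = (392/52)·f/(1−f) ≈ 0.644 μg/mL.
Difference ≈ 10.435 − 0.644 ≈ 9.791 μg/mL.

9.8 μg/mL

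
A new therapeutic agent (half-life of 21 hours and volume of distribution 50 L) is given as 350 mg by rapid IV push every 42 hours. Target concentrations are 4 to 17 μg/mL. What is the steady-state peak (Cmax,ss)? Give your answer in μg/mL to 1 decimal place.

9.3 μg/mL

τ = 42 h = 2 half-lives, so f = (1/2)^2 = 0.25.
Accumulation ratio R = 1/(1 − f) = 1/0.75 = 4/3.
Single-dose peak C₀ = D/Vd = 350/50 = 7 μg/mL.
Steady-state peak Cmax,ss = C₀·R = 7 × 4/3 ≈ 9.333 μg/mL.
Peak 9.3 μg/mL vs MTC 17 μg/mL: below toxic threshold.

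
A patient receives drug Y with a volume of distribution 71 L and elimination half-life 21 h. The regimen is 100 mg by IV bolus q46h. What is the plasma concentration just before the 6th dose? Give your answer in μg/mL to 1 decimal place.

0.4 μg/mL

f = (1/2)^(τ/t½) = (1/2)^(46/21) ≈ 0.2191.
C₀ = D/Vd = 100/71 ≈ 1.408 μg/mL.
Before the 6th dose, 5 doses have been given. Superposition: Cmin = C₀·(f + f² + … + f^5).
≈ 1.408 × (0.2191 + 0.0480 + 0.0105 + 0.0023 + 0.0005) ≈ 1.408 × 0.2804 ≈ 0.395 μg/mL.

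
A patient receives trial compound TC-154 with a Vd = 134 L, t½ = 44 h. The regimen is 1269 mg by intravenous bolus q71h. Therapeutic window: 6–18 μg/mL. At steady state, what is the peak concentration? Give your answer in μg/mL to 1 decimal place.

τ/t½ = 71/44 ≈ 1.6136, so fraction remaining f = (1/2)^(71/44) ≈ 0.3268.
At steady state, accumulation factor R = 1/(1 − e^(−kτ)) ≈ 1.4854.
Each bolus raises the concentration by D/Vd = 1269/134 ≈ 9.470 μg/mL.
Cmax,ss = C₀/(1 − f) ≈ 9.470/0.6732 ≈ 14.067 μg/mL.
Peak 14.1 μg/mL vs MTC 18 μg/mL: below toxic threshold.

14.1 μg/mL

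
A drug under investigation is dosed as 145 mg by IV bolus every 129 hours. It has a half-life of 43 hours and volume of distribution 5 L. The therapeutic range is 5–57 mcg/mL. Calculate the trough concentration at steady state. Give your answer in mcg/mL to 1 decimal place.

4.1 mcg/mL

τ = 129 h = 3 half-lives, so f = (1/2)^3 = 0.125.
At steady state, R = 1/(1 − 0.125) = 8/7.
Single-dose peak C₀ = D/Vd = 145/5 = 29 mcg/mL.
Steady-state peak Cmax,ss = C₀·R = 29 × 8/7 ≈ 33.143 mcg/mL.
Steady-state trough Cmin,ss = Cmax,ss·f ≈ 33.143 × 0.125 ≈ 4.143 mcg/mL.
Trough 4.1 mcg/mL vs MEC 5 mcg/mL: subtherapeutic.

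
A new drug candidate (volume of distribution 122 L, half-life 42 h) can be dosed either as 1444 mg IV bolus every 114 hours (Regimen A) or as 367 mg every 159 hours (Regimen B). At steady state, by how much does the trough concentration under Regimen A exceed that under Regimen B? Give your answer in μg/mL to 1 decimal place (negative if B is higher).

1.9 μg/mL

Regimen A: f = (1/2)^(114/42) ≈ 0.1524; Cmin,ss = (1444/122)·f/(1−f) ≈ 2.128 μg/mL.
Regimen B: f = (1/2)^(159/42) ≈ 0.0725; Cmin,ss = (367/122)·f/(1−f) ≈ 0.235 μg/mL.
Difference ≈ 2.128 − 0.235 ≈ 1.893 μg/mL.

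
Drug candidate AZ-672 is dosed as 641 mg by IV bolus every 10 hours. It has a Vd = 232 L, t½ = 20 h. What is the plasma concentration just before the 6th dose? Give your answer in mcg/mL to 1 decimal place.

5.5 mcg/mL

f = (1/2)^(τ/t½) = (1/2)^(10/20) ≈ 0.7071.
C₀ = D/Vd = 641/232 ≈ 2.763 mcg/mL.
Before the 6th dose, 5 doses have been given. Superposition: Cmin = C₀·(f + f² + … + f^5).
≈ 2.763 × (0.7071 + 0.5000 + 0.3535 + 0.2500 + 0.1768) ≈ 2.763 × 1.9874 ≈ 5.491 mcg/mL.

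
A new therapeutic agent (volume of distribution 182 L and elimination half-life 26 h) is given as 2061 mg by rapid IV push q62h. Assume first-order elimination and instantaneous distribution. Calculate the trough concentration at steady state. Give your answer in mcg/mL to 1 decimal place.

2.7 mcg/mL

Over one 62-h interval, 62/26 ≈ 2.3846 half-lives elapse, leaving f ≈ 0.1915 of each dose.
At steady state, accumulation factor R = 1/(1 − e^(−kτ)) ≈ 1.2369.
Single-dose peak C₀ = D/Vd = 2061/182 ≈ 11.324 mcg/mL.
Steady-state peak Cmax,ss = C₀·R ≈ 11.324 × 1.2369 ≈ 14.007 mcg/mL.
Steady-state trough Cmin,ss = Cmax,ss·f ≈ 14.007 × 0.1915 ≈ 2.682 mcg/mL.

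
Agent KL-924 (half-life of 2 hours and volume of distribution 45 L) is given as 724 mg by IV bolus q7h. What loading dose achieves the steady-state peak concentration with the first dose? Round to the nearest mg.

f = (1/2)^(7/2) ≈ 0.088388; accumulation ratio R = 1/(1−f) ≈ 1.09696.
Loading dose to hit Cmax,ss on first dose: D_load = D_maint·R ≈ 724 × 1.09696 ≈ 794.20 mg.

794 mg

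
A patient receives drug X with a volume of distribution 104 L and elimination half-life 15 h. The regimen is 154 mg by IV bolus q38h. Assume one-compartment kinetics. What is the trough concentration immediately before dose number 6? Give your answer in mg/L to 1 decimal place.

f = (1/2)^(τ/t½) = (1/2)^(38/15) ≈ 0.1727.
C₀ = D/Vd = 154/104 ≈ 1.481 mg/L.
Before the 6th dose, 5 doses have been given. Superposition: Cmin = C₀·(f + f² + … + f^5).
≈ 1.481 × (0.1727 + 0.0298 + 0.0052 + 0.0009 + 0.0002) ≈ 1.481 × 0.2088 ≈ 0.309 mg/L.

0.3 mg/L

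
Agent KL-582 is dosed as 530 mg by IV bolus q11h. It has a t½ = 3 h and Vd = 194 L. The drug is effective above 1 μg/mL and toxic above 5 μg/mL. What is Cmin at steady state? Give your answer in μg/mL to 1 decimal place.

0.2 μg/mL

τ/t½ = 11/3 ≈ 3.6667, so fraction remaining f = (1/2)^(11/3) ≈ 0.0787.
Accumulation ratio R = 1/(1 − f) ≈ 1/0.9213 ≈ 1.0854.
Single-dose peak C₀ = D/Vd = 530/194 ≈ 2.732 μg/mL.
Cmax,ss = C₀/(1 − f) ≈ 2.732/0.9213 ≈ 2.965 μg/mL.
Steady-state trough Cmin,ss = Cmax,ss·f ≈ 2.965 × 0.0787 ≈ 0.233 μg/mL.
Trough 0.2 μg/mL vs MEC 1 μg/mL: subtherapeutic.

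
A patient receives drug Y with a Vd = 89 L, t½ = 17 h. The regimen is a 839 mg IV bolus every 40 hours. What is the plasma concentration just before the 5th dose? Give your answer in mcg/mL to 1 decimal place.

2.3 mcg/mL

f = (1/2)^(τ/t½) = (1/2)^(40/17) ≈ 0.1957.
C₀ = D/Vd = 839/89 ≈ 9.427 mcg/mL.
Before the 5th dose, 4 doses have been given. Superposition: Cmin = C₀·(f + f² + … + f^4).
≈ 9.427 × (0.1957 + 0.0383 + 0.0075 + 0.0015) ≈ 9.427 × 0.2430 ≈ 2.291 mcg/mL.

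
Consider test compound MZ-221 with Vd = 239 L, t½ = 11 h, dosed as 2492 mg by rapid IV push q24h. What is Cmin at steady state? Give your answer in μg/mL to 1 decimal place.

2.9 μg/mL

τ/t½ = 24/11 ≈ 2.1818, so fraction remaining f = (1/2)^(24/11) ≈ 0.2204.
Each bolus raises the concentration by D/Vd = 2492/239 ≈ 10.427 μg/mL.
Steady-state trough Cmin,ss = C₀·f/(1−f) ≈ 10.427 × 0.2204/0.7796 ≈ 2.948 μg/mL.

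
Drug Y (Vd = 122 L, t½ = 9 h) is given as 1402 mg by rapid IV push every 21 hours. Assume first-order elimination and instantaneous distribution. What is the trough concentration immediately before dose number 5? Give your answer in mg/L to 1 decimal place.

2.8 mg/L

f = (1/2)^(τ/t½) = (1/2)^(21/9) ≈ 0.1984.
C₀ = D/Vd = 1402/122 ≈ 11.492 mg/L.
Before the 5th dose, 4 doses have been given. Superposition: Cmin = C₀·(f + f² + … + f^4).
≈ 11.492 × (0.1984 + 0.0394 + 0.0078 + 0.0015) ≈ 11.492 × 0.2471 ≈ 2.840 mg/L.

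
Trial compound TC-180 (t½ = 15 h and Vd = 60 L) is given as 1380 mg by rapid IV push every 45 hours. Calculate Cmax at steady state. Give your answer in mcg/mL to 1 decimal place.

26.3 mcg/mL

τ = 45 h = 3 half-lives, so f = (1/2)^3 = 0.125.
Accumulation ratio R = 1/(1 − f) = 1/0.875 = 8/7.
Single-dose peak C₀ = D/Vd = 1380/60 = 23 mcg/mL.
Steady-state peak Cmax,ss = C₀·R = 23 × 8/7 ≈ 26.286 mcg/mL.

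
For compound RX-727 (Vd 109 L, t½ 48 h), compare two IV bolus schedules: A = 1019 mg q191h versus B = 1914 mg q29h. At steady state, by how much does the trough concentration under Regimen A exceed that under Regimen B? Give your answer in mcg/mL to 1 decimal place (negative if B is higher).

Regimen A: f = (1/2)^(191/48) ≈ 0.0634; Cmin,ss = (1019/109)·f/(1−f) ≈ 0.633 mcg/mL.
Regimen B: f = (1/2)^(29/48) ≈ 0.6579; Cmin,ss = (1914/109)·f/(1−f) ≈ 33.769 mcg/mL.
Difference ≈ 0.633 − 33.769 ≈ -33.136 mcg/mL.

-33.1 mcg/mL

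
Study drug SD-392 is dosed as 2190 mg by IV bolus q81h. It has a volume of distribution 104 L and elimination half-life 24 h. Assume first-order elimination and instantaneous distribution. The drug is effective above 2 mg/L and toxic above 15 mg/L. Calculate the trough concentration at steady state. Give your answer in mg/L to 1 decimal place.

2.2 mg/L

k = ln2/t½ = ln2/24 ≈ 0.028881 h⁻¹; fraction remaining f = e^(−kτ) = e^(−0.028881×81) ≈ 0.0964.
Accumulation ratio R = 1/(1 − f) ≈ 1/0.9036 ≈ 1.1067.
Each bolus raises the concentration by D/Vd = 2190/104 ≈ 21.058 mg/L.
Cmax,ss = C₀/(1 − f) ≈ 21.058/0.9036 ≈ 23.305 mg/L.
One interval later, Cmin,ss = Cmax,ss·e^(−kτ) ≈ 23.305 × 0.0964 ≈ 2.247 mg/L.
Trough 2.2 mg/L vs MEC 2 mg/L: adequate.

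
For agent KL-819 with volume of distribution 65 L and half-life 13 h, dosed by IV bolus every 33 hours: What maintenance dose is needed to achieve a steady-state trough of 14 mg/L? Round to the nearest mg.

4377 mg

τ/t½ = 33/13 ≈ 2.5385, so f = (1/2)^(33/13) ≈ 0.172126.
Cmin,ss = (D/Vd)·f/(1−f), so D = Cmin,ss·Vd·(1−f)/f.
D = 14 × 65 × (1−f)/f ≈ 14 × 65 × 4.80970 ≈ 4376.83 mg.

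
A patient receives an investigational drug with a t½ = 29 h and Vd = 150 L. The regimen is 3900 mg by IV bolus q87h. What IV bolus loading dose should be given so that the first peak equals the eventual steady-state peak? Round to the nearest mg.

f = (1/2)^(87/29) ≈ 0.125000; accumulation ratio R = 1/(1−f) ≈ 1.14286.
Loading dose to hit Cmax,ss on first dose: D_load = D_maint·R ≈ 3900 × 1.14286 ≈ 4457.15 mg.

4457 mg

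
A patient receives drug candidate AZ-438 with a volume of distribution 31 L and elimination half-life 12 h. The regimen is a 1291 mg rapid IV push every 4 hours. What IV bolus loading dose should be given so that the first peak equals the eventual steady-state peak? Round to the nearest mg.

f = (1/2)^(4/12) ≈ 0.793701; accumulation ratio R = 1/(1−f) ≈ 4.84733.
Loading dose to hit Cmax,ss on first dose: D_load = D_maint·R ≈ 1291 × 4.84733 ≈ 6257.90 mg.

6258 mg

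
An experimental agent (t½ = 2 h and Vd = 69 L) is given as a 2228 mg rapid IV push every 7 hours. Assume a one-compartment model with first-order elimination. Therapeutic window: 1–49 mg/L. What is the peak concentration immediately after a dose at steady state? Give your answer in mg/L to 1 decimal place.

τ/t½ = 7/2 ≈ 3.5, so fraction remaining f = (1/2)^(7/2) ≈ 0.0884.
Accumulation ratio R = 1/(1 − f) ≈ 1/0.9116 ≈ 1.0970.
Each bolus raises the concentration by D/Vd = 2228/69 ≈ 32.290 mg/L.
Steady-state peak Cmax,ss = C₀·R ≈ 32.290 × 1.0970 ≈ 35.422 mg/L.
Peak 35.4 mg/L vs MTC 49 mg/L: below toxic threshold.

35.4 mg/L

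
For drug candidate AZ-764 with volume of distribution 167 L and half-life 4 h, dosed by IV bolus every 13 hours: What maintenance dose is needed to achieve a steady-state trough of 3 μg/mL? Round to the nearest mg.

4265 mg

τ/t½ = 13/4 ≈ 3.25, so f = (1/2)^(13/4) ≈ 0.105112.
Cmin,ss = (D/Vd)·f/(1−f), so D = Cmin,ss·Vd·(1−f)/f.
D = 3 × 167 × (1−f)/f ≈ 3 × 167 × 8.51366 ≈ 4265.34 mg.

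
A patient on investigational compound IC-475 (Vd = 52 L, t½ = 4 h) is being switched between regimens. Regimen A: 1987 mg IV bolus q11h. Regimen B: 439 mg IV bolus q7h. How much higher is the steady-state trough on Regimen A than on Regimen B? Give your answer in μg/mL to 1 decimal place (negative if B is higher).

Regimen A: f = (1/2)^(11/4) ≈ 0.1487; Cmin,ss = (1987/52)·f/(1−f) ≈ 6.675 μg/mL.
Regimen B: f = (1/2)^(7/4) ≈ 0.2973; Cmin,ss = (439/52)·f/(1−f) ≈ 3.572 μg/mL.
Difference ≈ 6.675 − 3.572 ≈ 3.103 μg/mL.

3.1 μg/mL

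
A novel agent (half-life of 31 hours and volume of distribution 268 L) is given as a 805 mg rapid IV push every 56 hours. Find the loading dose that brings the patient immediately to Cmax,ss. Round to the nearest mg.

1127 mg

f = (1/2)^(56/31) ≈ 0.285893; accumulation ratio R = 1/(1−f) ≈ 1.40035.
Loading dose to hit Cmax,ss on first dose: D_load = D_maint·R ≈ 805 × 1.40035 ≈ 1127.28 mg.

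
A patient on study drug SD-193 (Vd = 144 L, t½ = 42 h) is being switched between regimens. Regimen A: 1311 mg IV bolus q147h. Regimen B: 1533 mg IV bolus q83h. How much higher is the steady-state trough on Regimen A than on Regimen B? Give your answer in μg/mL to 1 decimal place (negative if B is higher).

Regimen A: f = (1/2)^(147/42) ≈ 0.0884; Cmin,ss = (1311/144)·f/(1−f) ≈ 0.883 μg/mL.
Regimen B: f = (1/2)^(83/42) ≈ 0.2542; Cmin,ss = (1533/144)·f/(1−f) ≈ 3.629 μg/mL.
Difference ≈ 0.883 − 3.629 ≈ -2.746 μg/mL.

-2.7 μg/mL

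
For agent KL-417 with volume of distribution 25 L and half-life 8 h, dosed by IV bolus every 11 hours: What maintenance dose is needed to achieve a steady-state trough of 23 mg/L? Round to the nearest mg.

τ/t½ = 11/8 ≈ 1.375, so f = (1/2)^(11/8) ≈ 0.385553.
Cmin,ss = (D/Vd)·f/(1−f), so D = Cmin,ss·Vd·(1−f)/f.
D = 23 × 25 × (1−f)/f ≈ 23 × 25 × 1.59368 ≈ 916.37 mg.

916 mg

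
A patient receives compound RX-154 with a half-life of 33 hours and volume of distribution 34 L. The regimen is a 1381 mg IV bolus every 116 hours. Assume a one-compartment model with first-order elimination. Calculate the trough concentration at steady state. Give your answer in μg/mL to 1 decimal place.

3.9 μg/mL

Over one 116-h interval, 116/33 ≈ 3.5152 half-lives elapse, leaving f ≈ 0.0875 of each dose.
At steady state, accumulation factor R = 1/(1 − e^(−kτ)) ≈ 1.0959.
Each bolus raises the concentration by D/Vd = 1381/34 ≈ 40.618 μg/mL.
Steady-state peak Cmax,ss = C₀·R ≈ 40.618 × 1.0959 ≈ 44.513 μg/mL.
Steady-state trough Cmin,ss = Cmax,ss·f ≈ 44.513 × 0.0875 ≈ 3.895 μg/mL.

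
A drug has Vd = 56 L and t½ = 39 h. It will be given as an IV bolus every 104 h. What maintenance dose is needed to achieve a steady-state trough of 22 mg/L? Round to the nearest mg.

τ/t½ = 104/39 ≈ 2.6667, so f = (1/2)^(104/39) ≈ 0.157490.
Cmin,ss = (D/Vd)·f/(1−f), so D = Cmin,ss·Vd·(1−f)/f.
D = 22 × 56 × (1−f)/f ≈ 22 × 56 × 5.34961 ≈ 6590.72 mg.

6591 mg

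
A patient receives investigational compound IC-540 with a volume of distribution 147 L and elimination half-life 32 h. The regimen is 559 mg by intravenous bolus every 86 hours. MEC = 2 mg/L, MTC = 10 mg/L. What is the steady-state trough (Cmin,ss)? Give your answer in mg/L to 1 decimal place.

0.7 mg/L

k = ln2/t½ = ln2/32 ≈ 0.021661 h⁻¹; fraction remaining f = e^(−kτ) = e^(−0.021661×86) ≈ 0.1552.
Single-dose peak C₀ = D/Vd = 559/147 ≈ 3.803 mg/L.
Steady-state trough Cmin,ss = C₀·f/(1−f) ≈ 3.803 × 0.1552/0.8448 ≈ 0.699 mg/L.
Trough 0.7 mg/L vs MEC 2 mg/L: subtherapeutic.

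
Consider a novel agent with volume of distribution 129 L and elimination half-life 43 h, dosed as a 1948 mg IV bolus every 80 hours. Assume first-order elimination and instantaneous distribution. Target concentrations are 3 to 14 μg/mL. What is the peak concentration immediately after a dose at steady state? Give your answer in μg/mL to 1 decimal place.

20.8 μg/mL

Over one 80-h interval, 80/43 ≈ 1.8605 half-lives elapse, leaving f ≈ 0.2754 of each dose.
Accumulation ratio R = 1/(1 − f) ≈ 1/0.7246 ≈ 1.3801.
Each bolus raises the concentration by D/Vd = 1948/129 ≈ 15.101 μg/mL.
Steady-state peak Cmax,ss = C₀·R ≈ 15.101 × 1.3801 ≈ 20.841 μg/mL.
Peak 20.8 μg/mL vs MTC 14 μg/mL: exceeds toxic threshold.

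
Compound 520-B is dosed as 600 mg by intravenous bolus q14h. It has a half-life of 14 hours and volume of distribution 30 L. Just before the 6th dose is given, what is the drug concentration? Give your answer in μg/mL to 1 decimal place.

f = (1/2)^(τ/t½) = (1/2)^(14/14) ≈ 0.5000.
C₀ = D/Vd = 600/30 ≈ 20.000 μg/mL.
Before the 6th dose, 5 doses have been given. Superposition: Cmin = C₀·(f + f² + … + f^5).
≈ 20.000 × (0.5000 + 0.2500 + 0.1250 + 0.0625 + 0.0313) ≈ 20.000 × 0.9688 ≈ 19.376 μg/mL.

19.4 μg/mL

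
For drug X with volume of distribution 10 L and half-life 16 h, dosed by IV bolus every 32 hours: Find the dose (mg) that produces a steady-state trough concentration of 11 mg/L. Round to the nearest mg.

τ/t½ = 32/16 ≈ 2, so f = (1/2)^(32/16) ≈ 0.250000.
Cmin,ss = (D/Vd)·f/(1−f), so D = Cmin,ss·Vd·(1−f)/f.
D = 11 × 10 × (1−f)/f ≈ 11 × 10 × 3.00000 ≈ 330.00 mg.

330 mg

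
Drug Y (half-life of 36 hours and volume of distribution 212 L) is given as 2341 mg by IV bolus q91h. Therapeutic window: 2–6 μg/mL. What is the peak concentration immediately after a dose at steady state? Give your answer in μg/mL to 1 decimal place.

13.4 μg/mL

k = ln2/t½ = ln2/36 ≈ 0.019254 h⁻¹; fraction remaining f = e^(−kτ) = e^(−0.019254×91) ≈ 0.1734.
Accumulation ratio R = 1/(1 − f) ≈ 1/0.8266 ≈ 1.2098.
Single-dose peak C₀ = D/Vd = 2341/212 ≈ 11.042 μg/mL.
Steady-state peak Cmax,ss = C₀·R ≈ 11.042 × 1.2098 ≈ 13.359 μg/mL.
Peak 13.4 μg/mL vs MTC 6 μg/mL: exceeds toxic threshold.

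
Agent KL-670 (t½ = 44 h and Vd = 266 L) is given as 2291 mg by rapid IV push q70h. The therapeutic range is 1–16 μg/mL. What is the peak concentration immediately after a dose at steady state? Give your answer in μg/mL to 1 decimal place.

τ/t½ = 70/44 ≈ 1.5909, so fraction remaining f = (1/2)^(70/44) ≈ 0.3320.
At steady state, accumulation factor R = 1/(1 − e^(−kτ)) ≈ 1.4970.
Single-dose peak C₀ = D/Vd = 2291/266 ≈ 8.613 μg/mL.
Cmax,ss = C₀/(1 − f) ≈ 8.613/0.6680 ≈ 12.894 μg/mL.
Peak 12.9 μg/mL vs MTC 16 μg/mL: below toxic threshold.

12.9 μg/mL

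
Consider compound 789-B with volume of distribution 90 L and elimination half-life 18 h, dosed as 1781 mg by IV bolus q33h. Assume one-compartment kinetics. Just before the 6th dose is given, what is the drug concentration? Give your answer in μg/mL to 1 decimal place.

7.7 μg/mL

f = (1/2)^(τ/t½) = (1/2)^(33/18) ≈ 0.2806.
C₀ = D/Vd = 1781/90 ≈ 19.789 μg/mL.
Before the 6th dose, 5 doses have been given. Superposition: Cmin = C₀·(f + f² + … + f^5).
≈ 19.789 × (0.2806 + 0.0787 + 0.0221 + 0.0062 + 0.0017) ≈ 19.789 × 0.3893 ≈ 7.704 μg/mL.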